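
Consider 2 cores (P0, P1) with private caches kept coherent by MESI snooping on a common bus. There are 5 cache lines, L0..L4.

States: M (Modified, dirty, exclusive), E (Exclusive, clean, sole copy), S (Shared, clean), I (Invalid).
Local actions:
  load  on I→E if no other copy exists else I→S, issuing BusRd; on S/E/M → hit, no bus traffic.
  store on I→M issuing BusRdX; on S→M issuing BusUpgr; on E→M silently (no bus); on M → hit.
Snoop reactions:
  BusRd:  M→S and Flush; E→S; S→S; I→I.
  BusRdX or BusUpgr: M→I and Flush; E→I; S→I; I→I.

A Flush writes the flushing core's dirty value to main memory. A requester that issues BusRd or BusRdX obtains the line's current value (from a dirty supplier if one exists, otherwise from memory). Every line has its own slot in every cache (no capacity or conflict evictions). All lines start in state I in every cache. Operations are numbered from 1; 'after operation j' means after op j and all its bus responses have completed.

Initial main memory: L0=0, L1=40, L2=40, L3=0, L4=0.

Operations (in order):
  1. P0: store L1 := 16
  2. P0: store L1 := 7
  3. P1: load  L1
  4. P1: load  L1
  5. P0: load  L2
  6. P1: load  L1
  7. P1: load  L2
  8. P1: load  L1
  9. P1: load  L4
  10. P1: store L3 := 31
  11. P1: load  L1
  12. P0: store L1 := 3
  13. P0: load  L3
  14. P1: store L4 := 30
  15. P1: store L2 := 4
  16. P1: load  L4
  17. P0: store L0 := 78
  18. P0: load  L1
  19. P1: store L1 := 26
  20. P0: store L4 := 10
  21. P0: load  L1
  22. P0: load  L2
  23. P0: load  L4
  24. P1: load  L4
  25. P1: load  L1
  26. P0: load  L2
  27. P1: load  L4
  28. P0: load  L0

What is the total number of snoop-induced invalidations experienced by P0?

invalidations = 2

1. P0: store L1 := 16  bus=[BusRdX]  L1: P0=M P1=I  mem[L1]=40
2. P0: store L1 := 7  bus=[-]  L1: P0=M P1=I  mem[L1]=40
3. P1: load  L1  bus=[BusRd,Flush]  L1: P0=S P1=S  mem[L1]=7
4. P1: load  L1  bus=[-]  L1: P0=S P1=S  mem[L1]=7
5. P0: load  L2  bus=[BusRd]  L2: P0=E P1=I  mem[L2]=40
6. P1: load  L1  bus=[-]  L1: P0=S P1=S  mem[L1]=7
7. P1: load  L2  bus=[BusRd]  L2: P0=S P1=S  mem[L2]=40
8. P1: load  L1  bus=[-]  L1: P0=S P1=S  mem[L1]=7
9. P1: load  L4  bus=[BusRd]  L4: P0=I P1=E  mem[L4]=0
10. P1: store L3 := 31  bus=[BusRdX]  L3: P0=I P1=M  mem[L3]=0
11. P1: load  L1  bus=[-]  L1: P0=S P1=S  mem[L1]=7
12. P0: store L1 := 3  bus=[BusUpgr]  L1: P0=M P1=I  mem[L1]=7
13. P0: load  L3  bus=[BusRd,Flush]  L3: P0=S P1=S  mem[L3]=31
14. P1: store L4 := 30  bus=[-]  L4: P0=I P1=M  mem[L4]=0
15. P1: store L2 := 4  bus=[BusUpgr]  L2: P0=I P1=M  mem[L2]=40
16. P1: load  L4  bus=[-]  L4: P0=I P1=M  mem[L4]=0
17. P0: store L0 := 78  bus=[BusRdX]  L0: P0=M P1=I  mem[L0]=0
18. P0: load  L1  bus=[-]  L1: P0=M P1=I  mem[L1]=7
19. P1: store L1 := 26  bus=[BusRdX,Flush]  L1: P0=I P1=M  mem[L1]=3
20. P0: store L4 := 10  bus=[BusRdX,Flush]  L4: P0=M P1=I  mem[L4]=30
21. P0: load  L1  bus=[BusRd,Flush]  L1: P0=S P1=S  mem[L1]=26
22. P0: load  L2  bus=[BusRd,Flush]  L2: P0=S P1=S  mem[L2]=4
23. P0: load  L4  bus=[-]  L4: P0=M P1=I  mem[L4]=30
24. P1: load  L4  bus=[BusRd,Flush]  L4: P0=S P1=S  mem[L4]=10
25. P1: load  L1  bus=[-]  L1: P0=S P1=S  mem[L1]=26
26. P0: load  L2  bus=[-]  L2: P0=S P1=S  mem[L2]=4
27. P1: load  L4  bus=[-]  L4: P0=S P1=S  mem[L4]=10
28. P0: load  L0  bus=[-]  L0: P0=M P1=I  mem[L0]=0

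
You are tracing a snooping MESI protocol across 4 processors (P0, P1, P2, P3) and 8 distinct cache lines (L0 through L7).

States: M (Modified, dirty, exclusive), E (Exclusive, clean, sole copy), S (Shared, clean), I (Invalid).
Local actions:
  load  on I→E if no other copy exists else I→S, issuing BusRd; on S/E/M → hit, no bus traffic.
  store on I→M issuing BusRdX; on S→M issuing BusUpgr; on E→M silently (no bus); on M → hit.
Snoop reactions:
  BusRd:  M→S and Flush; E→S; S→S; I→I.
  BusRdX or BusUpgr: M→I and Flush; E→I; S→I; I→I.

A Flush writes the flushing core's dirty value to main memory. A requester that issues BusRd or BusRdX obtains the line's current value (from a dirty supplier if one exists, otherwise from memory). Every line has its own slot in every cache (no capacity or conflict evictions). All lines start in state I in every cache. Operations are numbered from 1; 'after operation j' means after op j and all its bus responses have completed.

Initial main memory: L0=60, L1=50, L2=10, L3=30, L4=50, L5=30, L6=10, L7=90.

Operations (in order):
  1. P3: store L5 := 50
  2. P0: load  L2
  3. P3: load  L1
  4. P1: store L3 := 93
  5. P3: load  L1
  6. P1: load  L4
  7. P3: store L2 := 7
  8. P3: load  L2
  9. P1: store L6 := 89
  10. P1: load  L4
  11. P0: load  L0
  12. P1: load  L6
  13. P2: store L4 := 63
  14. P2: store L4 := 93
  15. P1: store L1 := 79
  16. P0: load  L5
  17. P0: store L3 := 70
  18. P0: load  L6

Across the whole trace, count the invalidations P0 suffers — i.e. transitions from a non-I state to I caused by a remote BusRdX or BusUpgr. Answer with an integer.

invalidations = 1

step 1: P3: store L5 := 50  ⟶  IIIM  (L5)  txn=BusRdX  M[L5]=30
step 2: P0: load  L2  ⟶  EIII  (L2)  txn=BusRd  M[L2]=10
step 3: P3: load  L1  ⟶  IIIE  (L1)  txn=BusRd  M[L1]=50
step 4: P1: store L3 := 93  ⟶  IMII  (L3)  txn=BusRdX  M[L3]=30
step 5: P3: load  L1  ⟶  IIIE  (L1)  txn=∅  M[L1]=50
step 6: P1: load  L4  ⟶  IEII  (L4)  txn=BusRd  M[L4]=50
step 7: P3: store L2 := 7  ⟶  IIIM  (L2)  txn=BusRdX  M[L2]=10
step 8: P3: load  L2  ⟶  IIIM  (L2)  txn=∅  M[L2]=10
step 9: P1: store L6 := 89  ⟶  IMII  (L6)  txn=BusRdX  M[L6]=10
step 10: P1: load  L4  ⟶  IEII  (L4)  txn=∅  M[L4]=50
step 11: P0: load  L0  ⟶  EIII  (L0)  txn=BusRd  M[L0]=60
step 12: P1: load  L6  ⟶  IMII  (L6)  txn=∅  M[L6]=10
step 13: P2: store L4 := 63  ⟶  IIMI  (L4)  txn=BusRdX  M[L4]=50
step 14: P2: store L4 := 93  ⟶  IIMI  (L4)  txn=∅  M[L4]=50
step 15: P1: store L1 := 79  ⟶  IMII  (L1)  txn=BusRdX  M[L1]=50
step 16: P0: load  L5  ⟶  SIIS  (L5)  txn=BusRd+Flush  M[L5]=50
step 17: P0: store L3 := 70  ⟶  MIII  (L3)  txn=BusRdX+Flush  M[L3]=93
step 18: P0: load  L6  ⟶  SSII  (L6)  txn=BusRd+Flush  M[L6]=89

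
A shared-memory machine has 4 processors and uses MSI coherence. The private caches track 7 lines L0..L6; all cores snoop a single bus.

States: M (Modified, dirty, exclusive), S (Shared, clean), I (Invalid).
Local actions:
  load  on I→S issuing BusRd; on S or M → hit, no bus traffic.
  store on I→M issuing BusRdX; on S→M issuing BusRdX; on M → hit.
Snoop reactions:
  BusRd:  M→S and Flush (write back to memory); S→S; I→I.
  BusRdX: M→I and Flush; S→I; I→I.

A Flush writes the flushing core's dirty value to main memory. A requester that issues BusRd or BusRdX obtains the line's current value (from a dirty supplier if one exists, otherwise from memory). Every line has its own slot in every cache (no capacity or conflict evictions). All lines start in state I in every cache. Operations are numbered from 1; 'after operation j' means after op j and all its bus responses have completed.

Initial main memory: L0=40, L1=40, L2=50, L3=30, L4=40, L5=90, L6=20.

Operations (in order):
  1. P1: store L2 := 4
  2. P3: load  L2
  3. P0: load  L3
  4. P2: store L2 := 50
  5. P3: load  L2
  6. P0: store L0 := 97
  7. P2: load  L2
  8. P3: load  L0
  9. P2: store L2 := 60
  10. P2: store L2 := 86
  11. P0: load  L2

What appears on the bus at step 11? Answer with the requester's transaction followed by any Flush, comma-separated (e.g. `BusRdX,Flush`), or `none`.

step 1: P1: store L2 := 4  ⟶  IMII  (L2)  txn=BusRdX  M[L2]=50
step 2: P3: load  L2  ⟶  ISIS  (L2)  txn=BusRd+Flush  M[L2]=4
step 3: P0: load  L3  ⟶  SIII  (L3)  txn=BusRd  M[L3]=30
step 4: P2: store L2 := 50  ⟶  IIMI  (L2)  txn=BusRdX  M[L2]=4
step 5: P3: load  L2  ⟶  IISS  (L2)  txn=BusRd+Flush  M[L2]=50
step 6: P0: store L0 := 97  ⟶  MIII  (L0)  txn=BusRdX  M[L0]=40
step 7: P2: load  L2  ⟶  IISS  (L2)  txn=∅  M[L2]=50
step 8: P3: load  L0  ⟶  SIIS  (L0)  txn=BusRd+Flush  M[L0]=97
step 9: P2: store L2 := 60  ⟶  IIMI  (L2)  txn=BusRdX  M[L2]=50
step 10: P2: store L2 := 86  ⟶  IIMI  (L2)  txn=∅  M[L2]=50
step 11: P0: load  L2  ⟶  SISI  (L2)  txn=BusRd+Flush  M[L2]=86

bus = BusRd,Flush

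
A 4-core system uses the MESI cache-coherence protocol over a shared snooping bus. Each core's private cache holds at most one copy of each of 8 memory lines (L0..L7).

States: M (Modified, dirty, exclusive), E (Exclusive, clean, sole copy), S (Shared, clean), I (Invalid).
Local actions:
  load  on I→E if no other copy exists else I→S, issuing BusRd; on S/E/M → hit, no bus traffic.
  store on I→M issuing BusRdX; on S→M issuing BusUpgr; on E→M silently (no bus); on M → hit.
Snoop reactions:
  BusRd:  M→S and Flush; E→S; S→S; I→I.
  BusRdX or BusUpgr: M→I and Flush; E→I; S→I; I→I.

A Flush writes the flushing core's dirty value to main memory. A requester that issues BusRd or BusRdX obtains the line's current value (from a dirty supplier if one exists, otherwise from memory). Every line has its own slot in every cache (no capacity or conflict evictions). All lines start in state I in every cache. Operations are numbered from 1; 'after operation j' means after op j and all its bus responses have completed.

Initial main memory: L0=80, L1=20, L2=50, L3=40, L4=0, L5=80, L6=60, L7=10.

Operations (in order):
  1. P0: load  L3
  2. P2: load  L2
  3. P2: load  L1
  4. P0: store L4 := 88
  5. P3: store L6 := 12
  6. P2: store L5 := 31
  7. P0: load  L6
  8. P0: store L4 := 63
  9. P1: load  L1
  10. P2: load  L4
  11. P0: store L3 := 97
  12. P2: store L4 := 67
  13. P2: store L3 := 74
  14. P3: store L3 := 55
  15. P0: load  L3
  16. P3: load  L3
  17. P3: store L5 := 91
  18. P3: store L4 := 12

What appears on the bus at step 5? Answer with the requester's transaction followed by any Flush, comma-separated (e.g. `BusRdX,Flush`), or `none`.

bus = BusRdX

step 1: P0: load  L3  ⟶  EIII  (L3)  txn=BusRd  M[L3]=40
step 2: P2: load  L2  ⟶  IIEI  (L2)  txn=BusRd  M[L2]=50
step 3: P2: load  L1  ⟶  IIEI  (L1)  txn=BusRd  M[L1]=20
step 4: P0: store L4 := 88  ⟶  MIII  (L4)  txn=BusRdX  M[L4]=0
step 5: P3: store L6 := 12  ⟶  IIIM  (L6)  txn=BusRdX  M[L6]=60
step 6: P2: store L5 := 31  ⟶  IIMI  (L5)  txn=BusRdX  M[L5]=80
step 7: P0: load  L6  ⟶  SIIS  (L6)  txn=BusRd+Flush  M[L6]=12
step 8: P0: store L4 := 63  ⟶  MIII  (L4)  txn=∅  M[L4]=0
step 9: P1: load  L1  ⟶  ISSI  (L1)  txn=BusRd  M[L1]=20
step 10: P2: load  L4  ⟶  SISI  (L4)  txn=BusRd+Flush  M[L4]=63
step 11: P0: store L3 := 97  ⟶  MIII  (L3)  txn=∅  M[L3]=40
step 12: P2: store L4 := 67  ⟶  IIMI  (L4)  txn=BusUpgr  M[L4]=63
step 13: P2: store L3 := 74  ⟶  IIMI  (L3)  txn=BusRdX+Flush  M[L3]=97
step 14: P3: store L3 := 55  ⟶  IIIM  (L3)  txn=BusRdX+Flush  M[L3]=74
step 15: P0: load  L3  ⟶  SIIS  (L3)  txn=BusRd+Flush  M[L3]=55
step 16: P3: load  L3  ⟶  SIIS  (L3)  txn=∅  M[L3]=55
step 17: P3: store L5 := 91  ⟶  IIIM  (L5)  txn=BusRdX+Flush  M[L5]=31
step 18: P3: store L4 := 12  ⟶  IIIM  (L4)  txn=BusRdX+Flush  M[L4]=67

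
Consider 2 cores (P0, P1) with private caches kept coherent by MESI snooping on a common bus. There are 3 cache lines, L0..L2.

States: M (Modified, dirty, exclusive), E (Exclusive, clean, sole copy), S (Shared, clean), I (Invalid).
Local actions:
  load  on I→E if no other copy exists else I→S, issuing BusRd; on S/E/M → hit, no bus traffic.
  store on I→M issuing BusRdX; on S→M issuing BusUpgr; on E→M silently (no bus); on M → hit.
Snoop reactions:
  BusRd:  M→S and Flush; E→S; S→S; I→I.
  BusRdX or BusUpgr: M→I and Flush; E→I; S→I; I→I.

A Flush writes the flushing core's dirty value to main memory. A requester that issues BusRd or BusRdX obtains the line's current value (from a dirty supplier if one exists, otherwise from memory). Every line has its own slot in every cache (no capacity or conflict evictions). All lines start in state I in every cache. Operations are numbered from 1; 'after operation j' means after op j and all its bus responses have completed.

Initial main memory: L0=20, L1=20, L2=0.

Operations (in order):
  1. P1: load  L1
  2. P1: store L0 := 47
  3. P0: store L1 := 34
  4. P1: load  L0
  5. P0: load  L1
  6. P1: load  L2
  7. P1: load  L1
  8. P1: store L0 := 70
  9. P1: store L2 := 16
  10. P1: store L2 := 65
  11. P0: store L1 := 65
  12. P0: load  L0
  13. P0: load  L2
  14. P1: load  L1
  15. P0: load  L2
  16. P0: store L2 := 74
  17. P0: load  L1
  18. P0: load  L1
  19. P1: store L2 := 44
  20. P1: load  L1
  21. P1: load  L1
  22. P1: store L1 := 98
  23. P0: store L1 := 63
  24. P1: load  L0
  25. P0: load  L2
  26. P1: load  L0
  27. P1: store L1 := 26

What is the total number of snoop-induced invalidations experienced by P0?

  op1 P1: load  L1 → I/E on L1; bus BusRd; mem=20
  op2 P1: store L0 := 47 → I/M on L0; bus BusRdX; mem=20
  op3 P0: store L1 := 34 → M/I on L1; bus BusRdX; mem=20
  op4 P1: load  L0 → I/M on L0; bus (none); mem=20
  op5 P0: load  L1 → M/I on L1; bus (none); mem=20
  op6 P1: load  L2 → I/E on L2; bus BusRd; mem=0
  op7 P1: load  L1 → S/S on L1; bus BusRd Flush; mem=34
  op8 P1: store L0 := 70 → I/M on L0; bus (none); mem=20
  op9 P1: store L2 := 16 → I/M on L2; bus (none); mem=0
  op10 P1: store L2 := 65 → I/M on L2; bus (none); mem=0
  op11 P0: store L1 := 65 → M/I on L1; bus BusUpgr; mem=34
  op12 P0: load  L0 → S/S on L0; bus BusRd Flush; mem=70
  op13 P0: load  L2 → S/S on L2; bus BusRd Flush; mem=65
  op14 P1: load  L1 → S/S on L1; bus BusRd Flush; mem=65
  op15 P0: load  L2 → S/S on L2; bus (none); mem=65
  op16 P0: store L2 := 74 → M/I on L2; bus BusUpgr; mem=65
  op17 P0: load  L1 → S/S on L1; bus (none); mem=65
  op18 P0: load  L1 → S/S on L1; bus (none); mem=65
  op19 P1: store L2 := 44 → I/M on L2; bus BusRdX Flush; mem=74
  op20 P1: load  L1 → S/S on L1; bus (none); mem=65
  op21 P1: load  L1 → S/S on L1; bus (none); mem=65
  op22 P1: store L1 := 98 → I/M on L1; bus BusUpgr; mem=65
  op23 P0: store L1 := 63 → M/I on L1; bus BusRdX Flush; mem=98
  op24 P1: load  L0 → S/S on L0; bus (none); mem=70
  op25 P0: load  L2 → S/S on L2; bus BusRd Flush; mem=44
  op26 P1: load  L0 → S/S on L0; bus (none); mem=70
  op27 P1: store L1 := 26 → I/M on L1; bus BusRdX Flush; mem=63

invalidations = 3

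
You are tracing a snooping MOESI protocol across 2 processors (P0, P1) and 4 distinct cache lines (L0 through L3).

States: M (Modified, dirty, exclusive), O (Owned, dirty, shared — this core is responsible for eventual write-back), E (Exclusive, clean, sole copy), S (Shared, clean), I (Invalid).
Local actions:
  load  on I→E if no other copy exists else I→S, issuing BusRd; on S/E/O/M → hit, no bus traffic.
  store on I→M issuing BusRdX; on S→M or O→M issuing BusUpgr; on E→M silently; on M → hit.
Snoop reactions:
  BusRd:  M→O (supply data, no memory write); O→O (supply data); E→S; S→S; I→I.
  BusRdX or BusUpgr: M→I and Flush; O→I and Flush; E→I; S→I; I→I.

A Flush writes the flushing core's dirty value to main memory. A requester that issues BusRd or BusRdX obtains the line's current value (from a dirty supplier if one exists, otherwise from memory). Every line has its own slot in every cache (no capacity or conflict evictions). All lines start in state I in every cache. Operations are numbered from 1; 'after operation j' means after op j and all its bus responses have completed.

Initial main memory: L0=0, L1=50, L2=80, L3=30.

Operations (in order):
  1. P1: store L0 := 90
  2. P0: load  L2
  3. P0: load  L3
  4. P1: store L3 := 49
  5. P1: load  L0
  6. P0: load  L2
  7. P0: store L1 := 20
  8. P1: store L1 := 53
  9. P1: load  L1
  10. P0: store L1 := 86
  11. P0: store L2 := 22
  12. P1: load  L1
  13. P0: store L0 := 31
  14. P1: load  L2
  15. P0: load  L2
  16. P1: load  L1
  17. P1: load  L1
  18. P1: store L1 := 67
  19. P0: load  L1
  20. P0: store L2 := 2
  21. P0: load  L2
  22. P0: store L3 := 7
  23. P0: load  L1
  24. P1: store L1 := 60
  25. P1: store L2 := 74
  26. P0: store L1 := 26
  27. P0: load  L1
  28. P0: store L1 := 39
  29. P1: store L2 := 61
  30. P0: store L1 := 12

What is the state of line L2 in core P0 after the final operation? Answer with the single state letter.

step 1: P1: store L0 := 90  ⟶  IM  (L0)  txn=BusRdX  M[L0]=0
step 2: P0: load  L2  ⟶  EI  (L2)  txn=BusRd  M[L2]=80
step 3: P0: load  L3  ⟶  EI  (L3)  txn=BusRd  M[L3]=30
step 4: P1: store L3 := 49  ⟶  IM  (L3)  txn=BusRdX  M[L3]=30
step 5: P1: load  L0  ⟶  IM  (L0)  txn=∅  M[L0]=0
step 6: P0: load  L2  ⟶  EI  (L2)  txn=∅  M[L2]=80
step 7: P0: store L1 := 20  ⟶  MI  (L1)  txn=BusRdX  M[L1]=50
step 8: P1: store L1 := 53  ⟶  IM  (L1)  txn=BusRdX+Flush  M[L1]=20
step 9: P1: load  L1  ⟶  IM  (L1)  txn=∅  M[L1]=20
step 10: P0: store L1 := 86  ⟶  MI  (L1)  txn=BusRdX+Flush  M[L1]=53
step 11: P0: store L2 := 22  ⟶  MI  (L2)  txn=∅  M[L2]=80
step 12: P1: load  L1  ⟶  OS  (L1)  txn=BusRd  M[L1]=53
step 13: P0: store L0 := 31  ⟶  MI  (L0)  txn=BusRdX+Flush  M[L0]=90
step 14: P1: load  L2  ⟶  OS  (L2)  txn=BusRd  M[L2]=80
step 15: P0: load  L2  ⟶  OS  (L2)  txn=∅  M[L2]=80
step 16: P1: load  L1  ⟶  OS  (L1)  txn=∅  M[L1]=53
step 17: P1: load  L1  ⟶  OS  (L1)  txn=∅  M[L1]=53
step 18: P1: store L1 := 67  ⟶  IM  (L1)  txn=BusUpgr+Flush  M[L1]=86
step 19: P0: load  L1  ⟶  SO  (L1)  txn=BusRd  M[L1]=86
step 20: P0: store L2 := 2  ⟶  MI  (L2)  txn=BusUpgr  M[L2]=80
step 21: P0: load  L2  ⟶  MI  (L2)  txn=∅  M[L2]=80
step 22: P0: store L3 := 7  ⟶  MI  (L3)  txn=BusRdX+Flush  M[L3]=49
step 23: P0: load  L1  ⟶  SO  (L1)  txn=∅  M[L1]=86
step 24: P1: store L1 := 60  ⟶  IM  (L1)  txn=BusUpgr  M[L1]=86
step 25: P1: store L2 := 74  ⟶  IM  (L2)  txn=BusRdX+Flush  M[L2]=2
step 26: P0: store L1 := 26  ⟶  MI  (L1)  txn=BusRdX+Flush  M[L1]=60
step 27: P0: load  L1  ⟶  MI  (L1)  txn=∅  M[L1]=60
step 28: P0: store L1 := 39  ⟶  MI  (L1)  txn=∅  M[L1]=60
step 29: P1: store L2 := 61  ⟶  IM  (L2)  txn=∅  M[L2]=2
step 30: P0: store L1 := 12  ⟶  MI  (L1)  txn=∅  M[L1]=60

state = I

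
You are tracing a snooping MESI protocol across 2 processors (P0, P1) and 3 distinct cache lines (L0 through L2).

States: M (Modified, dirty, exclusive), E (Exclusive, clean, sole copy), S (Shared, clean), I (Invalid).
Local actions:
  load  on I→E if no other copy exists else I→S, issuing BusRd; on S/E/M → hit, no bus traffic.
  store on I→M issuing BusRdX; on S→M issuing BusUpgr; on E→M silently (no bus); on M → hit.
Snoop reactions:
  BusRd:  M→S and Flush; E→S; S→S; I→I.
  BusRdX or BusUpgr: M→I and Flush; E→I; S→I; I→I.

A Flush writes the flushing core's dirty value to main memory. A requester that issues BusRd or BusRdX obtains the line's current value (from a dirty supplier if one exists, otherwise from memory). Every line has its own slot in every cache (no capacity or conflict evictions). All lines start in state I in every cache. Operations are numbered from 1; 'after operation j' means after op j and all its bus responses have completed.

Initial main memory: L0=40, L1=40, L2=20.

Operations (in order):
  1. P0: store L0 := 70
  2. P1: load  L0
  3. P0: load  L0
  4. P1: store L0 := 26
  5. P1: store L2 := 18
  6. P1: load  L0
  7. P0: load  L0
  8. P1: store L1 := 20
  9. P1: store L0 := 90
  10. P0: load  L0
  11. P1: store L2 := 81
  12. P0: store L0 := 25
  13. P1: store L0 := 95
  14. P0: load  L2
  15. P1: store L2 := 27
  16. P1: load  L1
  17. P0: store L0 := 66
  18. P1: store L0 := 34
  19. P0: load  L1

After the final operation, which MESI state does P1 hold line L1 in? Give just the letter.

step 1: P0: store L0 := 70  ⟶  MI  (L0)  txn=BusRdX  M[L0]=40
step 2: P1: load  L0  ⟶  SS  (L0)  txn=BusRd+Flush  M[L0]=70
step 3: P0: load  L0  ⟶  SS  (L0)  txn=∅  M[L0]=70
step 4: P1: store L0 := 26  ⟶  IM  (L0)  txn=BusUpgr  M[L0]=70
step 5: P1: store L2 := 18  ⟶  IM  (L2)  txn=BusRdX  M[L2]=20
step 6: P1: load  L0  ⟶  IM  (L0)  txn=∅  M[L0]=70
step 7: P0: load  L0  ⟶  SS  (L0)  txn=BusRd+Flush  M[L0]=26
step 8: P1: store L1 := 20  ⟶  IM  (L1)  txn=BusRdX  M[L1]=40
step 9: P1: store L0 := 90  ⟶  IM  (L0)  txn=BusUpgr  M[L0]=26
step 10: P0: load  L0  ⟶  SS  (L0)  txn=BusRd+Flush  M[L0]=90
step 11: P1: store L2 := 81  ⟶  IM  (L2)  txn=∅  M[L2]=20
step 12: P0: store L0 := 25  ⟶  MI  (L0)  txn=BusUpgr  M[L0]=90
step 13: P1: store L0 := 95  ⟶  IM  (L0)  txn=BusRdX+Flush  M[L0]=25
step 14: P0: load  L2  ⟶  SS  (L2)  txn=BusRd+Flush  M[L2]=81
step 15: P1: store L2 := 27  ⟶  IM  (L2)  txn=BusUpgr  M[L2]=81
step 16: P1: load  L1  ⟶  IM  (L1)  txn=∅  M[L1]=40
step 17: P0: store L0 := 66  ⟶  MI  (L0)  txn=BusRdX+Flush  M[L0]=95
step 18: P1: store L0 := 34  ⟶  IM  (L0)  txn=BusRdX+Flush  M[L0]=66
step 19: P0: load  L1  ⟶  SS  (L1)  txn=BusRd+Flush  M[L1]=20

state = S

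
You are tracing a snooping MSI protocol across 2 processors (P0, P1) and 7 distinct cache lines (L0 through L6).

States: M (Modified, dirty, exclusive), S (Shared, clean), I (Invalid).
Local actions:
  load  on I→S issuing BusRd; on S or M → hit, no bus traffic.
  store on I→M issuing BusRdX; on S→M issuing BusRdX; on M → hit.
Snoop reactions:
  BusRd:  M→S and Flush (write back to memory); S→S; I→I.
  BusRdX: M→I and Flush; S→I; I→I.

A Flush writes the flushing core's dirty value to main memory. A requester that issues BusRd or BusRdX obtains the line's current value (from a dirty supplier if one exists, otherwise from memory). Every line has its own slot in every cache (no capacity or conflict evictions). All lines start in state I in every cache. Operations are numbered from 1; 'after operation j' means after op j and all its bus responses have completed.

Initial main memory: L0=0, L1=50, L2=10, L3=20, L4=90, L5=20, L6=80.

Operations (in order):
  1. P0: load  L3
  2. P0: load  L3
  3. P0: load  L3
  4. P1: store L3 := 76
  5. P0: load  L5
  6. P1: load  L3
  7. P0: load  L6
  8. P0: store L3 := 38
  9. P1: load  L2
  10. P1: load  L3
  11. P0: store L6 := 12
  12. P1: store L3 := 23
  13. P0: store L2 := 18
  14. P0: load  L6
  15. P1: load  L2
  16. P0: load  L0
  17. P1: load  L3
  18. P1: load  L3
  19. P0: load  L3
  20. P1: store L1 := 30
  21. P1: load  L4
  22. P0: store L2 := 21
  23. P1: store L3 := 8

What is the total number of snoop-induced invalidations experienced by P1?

invalidations = 3

1. P0: load  L3  bus=[BusRd]  L3: P0=S P1=I  mem[L3]=20
2. P0: load  L3  bus=[-]  L3: P0=S P1=I  mem[L3]=20
3. P0: load  L3  bus=[-]  L3: P0=S P1=I  mem[L3]=20
4. P1: store L3 := 76  bus=[BusRdX]  L3: P0=I P1=M  mem[L3]=20
5. P0: load  L5  bus=[BusRd]  L5: P0=S P1=I  mem[L5]=20
6. P1: load  L3  bus=[-]  L3: P0=I P1=M  mem[L3]=20
7. P0: load  L6  bus=[BusRd]  L6: P0=S P1=I  mem[L6]=80
8. P0: store L3 := 38  bus=[BusRdX,Flush]  L3: P0=M P1=I  mem[L3]=76
9. P1: load  L2  bus=[BusRd]  L2: P0=I P1=S  mem[L2]=10
10. P1: load  L3  bus=[BusRd,Flush]  L3: P0=S P1=S  mem[L3]=38
11. P0: store L6 := 12  bus=[BusRdX]  L6: P0=M P1=I  mem[L6]=80
12. P1: store L3 := 23  bus=[BusRdX]  L3: P0=I P1=M  mem[L3]=38
13. P0: store L2 := 18  bus=[BusRdX]  L2: P0=M P1=I  mem[L2]=10
14. P0: load  L6  bus=[-]  L6: P0=M P1=I  mem[L6]=80
15. P1: load  L2  bus=[BusRd,Flush]  L2: P0=S P1=S  mem[L2]=18
16. P0: load  L0  bus=[BusRd]  L0: P0=S P1=I  mem[L0]=0
17. P1: load  L3  bus=[-]  L3: P0=I P1=M  mem[L3]=38
18. P1: load  L3  bus=[-]  L3: P0=I P1=M  mem[L3]=38
19. P0: load  L3  bus=[BusRd,Flush]  L3: P0=S P1=S  mem[L3]=23
20. P1: store L1 := 30  bus=[BusRdX]  L1: P0=I P1=M  mem[L1]=50
21. P1: load  L4  bus=[BusRd]  L4: P0=I P1=S  mem[L4]=90
22. P0: store L2 := 21  bus=[BusRdX]  L2: P0=M P1=I  mem[L2]=18
23. P1: store L3 := 8  bus=[BusRdX]  L3: P0=I P1=M  mem[L3]=23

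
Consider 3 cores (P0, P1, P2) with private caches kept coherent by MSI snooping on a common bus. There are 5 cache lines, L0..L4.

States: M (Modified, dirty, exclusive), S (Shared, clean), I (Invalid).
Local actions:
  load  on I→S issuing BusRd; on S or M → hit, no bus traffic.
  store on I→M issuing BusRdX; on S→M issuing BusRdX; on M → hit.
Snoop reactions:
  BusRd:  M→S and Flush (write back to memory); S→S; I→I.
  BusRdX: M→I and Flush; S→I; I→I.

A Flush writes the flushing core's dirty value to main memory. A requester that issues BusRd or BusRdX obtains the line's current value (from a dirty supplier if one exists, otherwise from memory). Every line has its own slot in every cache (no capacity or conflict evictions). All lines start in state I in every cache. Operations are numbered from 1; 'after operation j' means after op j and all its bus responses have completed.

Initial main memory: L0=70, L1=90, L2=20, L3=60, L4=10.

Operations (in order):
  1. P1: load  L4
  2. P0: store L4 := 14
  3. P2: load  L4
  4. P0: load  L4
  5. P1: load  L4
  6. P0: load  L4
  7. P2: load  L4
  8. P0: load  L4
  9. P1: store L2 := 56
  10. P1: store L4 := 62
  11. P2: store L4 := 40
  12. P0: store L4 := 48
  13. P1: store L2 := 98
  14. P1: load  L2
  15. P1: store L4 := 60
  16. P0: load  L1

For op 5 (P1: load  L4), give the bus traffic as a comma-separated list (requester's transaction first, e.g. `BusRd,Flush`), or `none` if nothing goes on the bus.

bus = BusRd

1. P1: load  L4  bus=[BusRd]  L4: P0=I P1=S P2=I  mem[L4]=10
2. P0: store L4 := 14  bus=[BusRdX]  L4: P0=M P1=I P2=I  mem[L4]=10
3. P2: load  L4  bus=[BusRd,Flush]  L4: P0=S P1=I P2=S  mem[L4]=14
4. P0: load  L4  bus=[-]  L4: P0=S P1=I P2=S  mem[L4]=14
5. P1: load  L4  bus=[BusRd]  L4: P0=S P1=S P2=S  mem[L4]=14
6. P0: load  L4  bus=[-]  L4: P0=S P1=S P2=S  mem[L4]=14
7. P2: load  L4  bus=[-]  L4: P0=S P1=S P2=S  mem[L4]=14
8. P0: load  L4  bus=[-]  L4: P0=S P1=S P2=S  mem[L4]=14
9. P1: store L2 := 56  bus=[BusRdX]  L2: P0=I P1=M P2=I  mem[L2]=20
10. P1: store L4 := 62  bus=[BusRdX]  L4: P0=I P1=M P2=I  mem[L4]=14
11. P2: store L4 := 40  bus=[BusRdX,Flush]  L4: P0=I P1=I P2=M  mem[L4]=62
12. P0: store L4 := 48  bus=[BusRdX,Flush]  L4: P0=M P1=I P2=I  mem[L4]=40
13. P1: store L2 := 98  bus=[-]  L2: P0=I P1=M P2=I  mem[L2]=20
14. P1: load  L2  bus=[-]  L2: P0=I P1=M P2=I  mem[L2]=20
15. P1: store L4 := 60  bus=[BusRdX,Flush]  L4: P0=I P1=M P2=I  mem[L4]=48
16. P0: load  L1  bus=[BusRd]  L1: P0=S P1=I P2=I  mem[L1]=90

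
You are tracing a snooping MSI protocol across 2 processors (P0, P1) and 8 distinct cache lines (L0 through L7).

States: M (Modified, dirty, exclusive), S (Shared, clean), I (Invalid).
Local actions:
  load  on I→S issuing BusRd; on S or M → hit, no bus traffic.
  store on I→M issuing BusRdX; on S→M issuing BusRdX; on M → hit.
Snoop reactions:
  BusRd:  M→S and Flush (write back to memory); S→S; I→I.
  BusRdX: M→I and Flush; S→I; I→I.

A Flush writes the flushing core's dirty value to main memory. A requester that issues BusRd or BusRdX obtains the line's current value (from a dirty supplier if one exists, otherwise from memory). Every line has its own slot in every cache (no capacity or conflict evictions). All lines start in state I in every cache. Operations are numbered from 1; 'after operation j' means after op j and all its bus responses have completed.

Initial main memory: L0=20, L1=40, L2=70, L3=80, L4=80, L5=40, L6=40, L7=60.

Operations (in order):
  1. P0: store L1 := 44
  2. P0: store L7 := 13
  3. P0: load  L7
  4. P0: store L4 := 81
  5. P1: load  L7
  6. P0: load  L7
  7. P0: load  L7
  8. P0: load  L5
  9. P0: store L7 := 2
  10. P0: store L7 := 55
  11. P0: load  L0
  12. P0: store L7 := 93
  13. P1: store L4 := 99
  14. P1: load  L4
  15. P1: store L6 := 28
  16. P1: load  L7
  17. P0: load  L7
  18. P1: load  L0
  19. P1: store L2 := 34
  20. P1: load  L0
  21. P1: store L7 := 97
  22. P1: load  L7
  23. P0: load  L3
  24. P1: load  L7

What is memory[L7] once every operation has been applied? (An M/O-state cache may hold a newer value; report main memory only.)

[1] P0: store L1 := 44 | P0:M(44), P1:I | bus: BusRdX
[2] P0: store L7 := 13 | P0:M(13), P1:I | bus: BusRdX
[3] P0: load  L7 | P0:M(13), P1:I | bus: none
[4] P0: store L4 := 81 | P0:M(81), P1:I | bus: BusRdX
[5] P1: load  L7 | P0:S(13), P1:S(13) | bus: BusRd,Flush
[6] P0: load  L7 | P0:S(13), P1:S(13) | bus: none
[7] P0: load  L7 | P0:S(13), P1:S(13) | bus: none
[8] P0: load  L5 | P0:S(40), P1:I | bus: BusRd
[9] P0: store L7 := 2 | P0:M(2), P1:I | bus: BusRdX
[10] P0: store L7 := 55 | P0:M(55), P1:I | bus: none
[11] P0: load  L0 | P0:S(20), P1:I | bus: BusRd
[12] P0: store L7 := 93 | P0:M(93), P1:I | bus: none
[13] P1: store L4 := 99 | P0:I, P1:M(99) | bus: BusRdX,Flush
[14] P1: load  L4 | P0:I, P1:M(99) | bus: none
[15] P1: store L6 := 28 | P0:I, P1:M(28) | bus: BusRdX
[16] P1: load  L7 | P0:S(93), P1:S(93) | bus: BusRd,Flush
[17] P0: load  L7 | P0:S(93), P1:S(93) | bus: none
[18] P1: load  L0 | P0:S(20), P1:S(20) | bus: BusRd
[19] P1: store L2 := 34 | P0:I, P1:M(34) | bus: BusRdX
[20] P1: load  L0 | P0:S(20), P1:S(20) | bus: none
[21] P1: store L7 := 97 | P0:I, P1:M(97) | bus: BusRdX
[22] P1: load  L7 | P0:I, P1:M(97) | bus: none
[23] P0: load  L3 | P0:S(80), P1:I | bus: BusRd
[24] P1: load  L7 | P0:I, P1:M(97) | bus: none

memory[L7] = 93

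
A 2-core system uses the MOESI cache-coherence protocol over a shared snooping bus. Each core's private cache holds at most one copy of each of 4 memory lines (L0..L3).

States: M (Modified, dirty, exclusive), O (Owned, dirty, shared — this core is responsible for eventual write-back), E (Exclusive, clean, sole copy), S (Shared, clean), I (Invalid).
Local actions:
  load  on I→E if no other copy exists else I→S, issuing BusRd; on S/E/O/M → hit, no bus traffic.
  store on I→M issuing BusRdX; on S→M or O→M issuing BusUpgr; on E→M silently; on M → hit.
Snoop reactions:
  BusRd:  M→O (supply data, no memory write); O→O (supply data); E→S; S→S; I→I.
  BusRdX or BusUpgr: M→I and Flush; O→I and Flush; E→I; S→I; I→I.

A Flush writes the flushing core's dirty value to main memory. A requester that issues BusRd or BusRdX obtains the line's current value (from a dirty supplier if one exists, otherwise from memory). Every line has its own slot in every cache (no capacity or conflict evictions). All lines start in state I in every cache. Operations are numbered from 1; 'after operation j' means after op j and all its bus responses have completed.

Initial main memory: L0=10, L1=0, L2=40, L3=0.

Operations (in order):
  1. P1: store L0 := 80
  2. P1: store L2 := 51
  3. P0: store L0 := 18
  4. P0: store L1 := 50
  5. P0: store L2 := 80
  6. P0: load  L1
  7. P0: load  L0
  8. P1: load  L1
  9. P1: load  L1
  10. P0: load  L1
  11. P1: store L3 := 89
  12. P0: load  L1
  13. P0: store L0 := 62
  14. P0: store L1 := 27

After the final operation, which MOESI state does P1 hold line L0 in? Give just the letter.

[1] P1: store L0 := 80 | P0:I, P1:M(80) | bus: BusRdX
[2] P1: store L2 := 51 | P0:I, P1:M(51) | bus: BusRdX
[3] P0: store L0 := 18 | P0:M(18), P1:I | bus: BusRdX,Flush
[4] P0: store L1 := 50 | P0:M(50), P1:I | bus: BusRdX
[5] P0: store L2 := 80 | P0:M(80), P1:I | bus: BusRdX,Flush
[6] P0: load  L1 | P0:M(50), P1:I | bus: none
[7] P0: load  L0 | P0:M(18), P1:I | bus: none
[8] P1: load  L1 | P0:O(50), P1:S(50) | bus: BusRd
[9] P1: load  L1 | P0:O(50), P1:S(50) | bus: none
[10] P0: load  L1 | P0:O(50), P1:S(50) | bus: none
[11] P1: store L3 := 89 | P0:I, P1:M(89) | bus: BusRdX
[12] P0: load  L1 | P0:O(50), P1:S(50) | bus: none
[13] P0: store L0 := 62 | P0:M(62), P1:I | bus: none
[14] P0: store L1 := 27 | P0:M(27), P1:I | bus: BusUpgr

state = I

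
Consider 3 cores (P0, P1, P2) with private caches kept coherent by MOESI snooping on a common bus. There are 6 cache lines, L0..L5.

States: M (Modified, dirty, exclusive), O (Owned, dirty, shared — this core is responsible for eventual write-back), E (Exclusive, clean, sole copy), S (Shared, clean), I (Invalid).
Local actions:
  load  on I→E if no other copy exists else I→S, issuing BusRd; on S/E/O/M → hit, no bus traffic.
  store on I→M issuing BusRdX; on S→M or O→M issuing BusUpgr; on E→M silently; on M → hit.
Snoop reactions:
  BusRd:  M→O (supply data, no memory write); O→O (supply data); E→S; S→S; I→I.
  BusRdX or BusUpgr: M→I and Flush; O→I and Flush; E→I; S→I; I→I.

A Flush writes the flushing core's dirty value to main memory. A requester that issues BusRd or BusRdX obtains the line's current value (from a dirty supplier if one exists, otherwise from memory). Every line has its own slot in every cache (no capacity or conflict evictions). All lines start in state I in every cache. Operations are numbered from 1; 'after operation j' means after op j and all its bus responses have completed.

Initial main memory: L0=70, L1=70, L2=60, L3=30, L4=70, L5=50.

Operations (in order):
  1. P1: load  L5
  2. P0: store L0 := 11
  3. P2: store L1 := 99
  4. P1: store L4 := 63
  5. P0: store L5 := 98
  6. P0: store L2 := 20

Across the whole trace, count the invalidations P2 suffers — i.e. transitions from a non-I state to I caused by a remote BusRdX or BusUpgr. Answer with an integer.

invalidations = 0

step 1: P1: load  L5  ⟶  IEI  (L5)  txn=BusRd  M[L5]=50
step 2: P0: store L0 := 11  ⟶  MII  (L0)  txn=BusRdX  M[L0]=70
step 3: P2: store L1 := 99  ⟶  IIM  (L1)  txn=BusRdX  M[L1]=70
step 4: P1: store L4 := 63  ⟶  IMI  (L4)  txn=BusRdX  M[L4]=70
step 5: P0: store L5 := 98  ⟶  MII  (L5)  txn=BusRdX  M[L5]=50
step 6: P0: store L2 := 20  ⟶  MII  (L2)  txn=BusRdX  M[L2]=60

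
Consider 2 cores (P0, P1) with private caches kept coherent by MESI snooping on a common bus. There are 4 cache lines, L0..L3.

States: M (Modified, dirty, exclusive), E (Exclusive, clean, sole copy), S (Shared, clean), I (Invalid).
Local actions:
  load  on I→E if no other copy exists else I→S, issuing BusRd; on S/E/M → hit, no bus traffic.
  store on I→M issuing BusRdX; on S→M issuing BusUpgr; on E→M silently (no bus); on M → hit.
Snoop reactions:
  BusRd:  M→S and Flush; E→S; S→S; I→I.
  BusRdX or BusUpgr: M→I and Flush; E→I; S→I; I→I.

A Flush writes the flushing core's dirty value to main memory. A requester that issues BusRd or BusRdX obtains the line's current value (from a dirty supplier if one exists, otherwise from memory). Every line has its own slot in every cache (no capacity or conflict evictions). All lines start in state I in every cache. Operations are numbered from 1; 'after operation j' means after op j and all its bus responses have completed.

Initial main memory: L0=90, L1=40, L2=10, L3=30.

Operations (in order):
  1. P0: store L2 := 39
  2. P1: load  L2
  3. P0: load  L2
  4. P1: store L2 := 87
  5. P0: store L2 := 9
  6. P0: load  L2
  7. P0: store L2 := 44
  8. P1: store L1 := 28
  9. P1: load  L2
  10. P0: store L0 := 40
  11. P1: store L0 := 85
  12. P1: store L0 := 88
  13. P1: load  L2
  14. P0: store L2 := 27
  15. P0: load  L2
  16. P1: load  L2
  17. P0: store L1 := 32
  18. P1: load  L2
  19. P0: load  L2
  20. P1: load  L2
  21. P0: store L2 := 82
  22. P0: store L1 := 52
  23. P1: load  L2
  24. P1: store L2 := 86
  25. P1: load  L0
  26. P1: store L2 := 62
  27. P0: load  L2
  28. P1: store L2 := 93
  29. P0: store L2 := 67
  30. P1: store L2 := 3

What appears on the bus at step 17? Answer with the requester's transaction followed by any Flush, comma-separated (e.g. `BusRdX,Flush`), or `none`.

bus = BusRdX,Flush

  op1 P0: store L2 := 39 → M/I on L2; bus BusRdX; mem=10
  op2 P1: load  L2 → S/S on L2; bus BusRd Flush; mem=39
  op3 P0: load  L2 → S/S on L2; bus (none); mem=39
  op4 P1: store L2 := 87 → I/M on L2; bus BusUpgr; mem=39
  op5 P0: store L2 := 9 → M/I on L2; bus BusRdX Flush; mem=87
  op6 P0: load  L2 → M/I on L2; bus (none); mem=87
  op7 P0: store L2 := 44 → M/I on L2; bus (none); mem=87
  op8 P1: store L1 := 28 → I/M on L1; bus BusRdX; mem=40
  op9 P1: load  L2 → S/S on L2; bus BusRd Flush; mem=44
  op10 P0: store L0 := 40 → M/I on L0; bus BusRdX; mem=90
  op11 P1: store L0 := 85 → I/M on L0; bus BusRdX Flush; mem=40
  op12 P1: store L0 := 88 → I/M on L0; bus (none); mem=40
  op13 P1: load  L2 → S/S on L2; bus (none); mem=44
  op14 P0: store L2 := 27 → M/I on L2; bus BusUpgr; mem=44
  op15 P0: load  L2 → M/I on L2; bus (none); mem=44
  op16 P1: load  L2 → S/S on L2; bus BusRd Flush; mem=27
  op17 P0: store L1 := 32 → M/I on L1; bus BusRdX Flush; mem=28
  op18 P1: load  L2 → S/S on L2; bus (none); mem=27
  op19 P0: load  L2 → S/S on L2; bus (none); mem=27
  op20 P1: load  L2 → S/S on L2; bus (none); mem=27
  op21 P0: store L2 := 82 → M/I on L2; bus BusUpgr; mem=27
  op22 P0: store L1 := 52 → M/I on L1; bus (none); mem=28
  op23 P1: load  L2 → S/S on L2; bus BusRd Flush; mem=82
  op24 P1: store L2 := 86 → I/M on L2; bus BusUpgr; mem=82
  op25 P1: load  L0 → I/M on L0; bus (none); mem=40
  op26 P1: store L2 := 62 → I/M on L2; bus (none); mem=82
  op27 P0: load  L2 → S/S on L2; bus BusRd Flush; mem=62
  op28 P1: store L2 := 93 → I/M on L2; bus BusUpgr; mem=62
  op29 P0: store L2 := 67 → M/I on L2; bus BusRdX Flush; mem=93
  op30 P1: store L2 := 3 → I/M on L2; bus BusRdX Flush; mem=67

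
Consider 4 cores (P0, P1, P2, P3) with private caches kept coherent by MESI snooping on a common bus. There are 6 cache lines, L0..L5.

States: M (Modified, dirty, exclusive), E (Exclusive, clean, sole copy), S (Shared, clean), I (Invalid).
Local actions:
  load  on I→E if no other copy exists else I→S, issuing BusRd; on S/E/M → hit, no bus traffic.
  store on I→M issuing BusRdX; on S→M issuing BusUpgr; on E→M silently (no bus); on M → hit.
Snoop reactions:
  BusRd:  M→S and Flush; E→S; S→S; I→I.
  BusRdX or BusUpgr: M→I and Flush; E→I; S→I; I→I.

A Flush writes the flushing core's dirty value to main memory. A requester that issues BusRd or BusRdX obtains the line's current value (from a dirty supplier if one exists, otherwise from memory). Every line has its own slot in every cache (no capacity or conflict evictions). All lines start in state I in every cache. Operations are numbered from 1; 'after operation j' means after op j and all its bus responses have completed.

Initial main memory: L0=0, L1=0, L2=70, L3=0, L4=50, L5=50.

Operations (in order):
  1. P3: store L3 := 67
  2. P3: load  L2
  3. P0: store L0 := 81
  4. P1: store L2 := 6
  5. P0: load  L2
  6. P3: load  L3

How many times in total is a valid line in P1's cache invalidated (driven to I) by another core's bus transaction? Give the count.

[1] P3: store L3 := 67 | P0:I, P1:I, P2:I, P3:M(67) | bus: BusRdX
[2] P3: load  L2 | P0:I, P1:I, P2:I, P3:E(70) | bus: BusRd
[3] P0: store L0 := 81 | P0:M(81), P1:I, P2:I, P3:I | bus: BusRdX
[4] P1: store L2 := 6 | P0:I, P1:M(6), P2:I, P3:I | bus: BusRdX
[5] P0: load  L2 | P0:S(6), P1:S(6), P2:I, P3:I | bus: BusRd,Flush
[6] P3: load  L3 | P0:I, P1:I, P2:I, P3:M(67) | bus: none

invalidations = 0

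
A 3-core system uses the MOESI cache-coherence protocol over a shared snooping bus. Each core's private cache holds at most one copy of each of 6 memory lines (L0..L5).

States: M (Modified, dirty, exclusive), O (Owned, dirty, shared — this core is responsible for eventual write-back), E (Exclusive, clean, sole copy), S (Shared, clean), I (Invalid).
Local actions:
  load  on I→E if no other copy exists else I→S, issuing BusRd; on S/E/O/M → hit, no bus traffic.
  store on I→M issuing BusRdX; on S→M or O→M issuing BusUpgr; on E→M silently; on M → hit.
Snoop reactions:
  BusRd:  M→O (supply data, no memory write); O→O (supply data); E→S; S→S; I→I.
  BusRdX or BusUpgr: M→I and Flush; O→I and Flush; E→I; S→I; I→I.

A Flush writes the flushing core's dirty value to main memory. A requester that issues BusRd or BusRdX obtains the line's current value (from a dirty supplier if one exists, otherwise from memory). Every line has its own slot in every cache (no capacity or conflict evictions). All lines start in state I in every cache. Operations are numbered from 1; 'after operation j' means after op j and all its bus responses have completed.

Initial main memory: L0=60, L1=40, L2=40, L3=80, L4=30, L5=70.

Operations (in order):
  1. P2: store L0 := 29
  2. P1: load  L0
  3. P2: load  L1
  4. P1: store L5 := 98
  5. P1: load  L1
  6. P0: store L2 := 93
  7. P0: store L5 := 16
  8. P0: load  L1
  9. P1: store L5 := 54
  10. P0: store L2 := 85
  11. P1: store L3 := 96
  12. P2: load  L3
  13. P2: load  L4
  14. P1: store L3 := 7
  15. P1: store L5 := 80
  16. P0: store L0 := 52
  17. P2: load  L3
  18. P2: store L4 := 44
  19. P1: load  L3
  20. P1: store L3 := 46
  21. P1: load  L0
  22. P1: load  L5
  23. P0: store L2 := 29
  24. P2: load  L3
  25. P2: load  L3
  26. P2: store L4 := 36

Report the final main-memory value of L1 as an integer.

memory[L1] = 40

[1] P2: store L0 := 29 | P0:I, P1:I, P2:M(29) | bus: BusRdX
[2] P1: load  L0 | P0:I, P1:S(29), P2:O(29) | bus: BusRd
[3] P2: load  L1 | P0:I, P1:I, P2:E(40) | bus: BusRd
[4] P1: store L5 := 98 | P0:I, P1:M(98), P2:I | bus: BusRdX
[5] P1: load  L1 | P0:I, P1:S(40), P2:S(40) | bus: BusRd
[6] P0: store L2 := 93 | P0:M(93), P1:I, P2:I | bus: BusRdX
[7] P0: store L5 := 16 | P0:M(16), P1:I, P2:I | bus: BusRdX,Flush
[8] P0: load  L1 | P0:S(40), P1:S(40), P2:S(40) | bus: BusRd
[9] P1: store L5 := 54 | P0:I, P1:M(54), P2:I | bus: BusRdX,Flush
[10] P0: store L2 := 85 | P0:M(85), P1:I, P2:I | bus: none
[11] P1: store L3 := 96 | P0:I, P1:M(96), P2:I | bus: BusRdX
[12] P2: load  L3 | P0:I, P1:O(96), P2:S(96) | bus: BusRd
[13] P2: load  L4 | P0:I, P1:I, P2:E(30) | bus: BusRd
[14] P1: store L3 := 7 | P0:I, P1:M(7), P2:I | bus: BusUpgr
[15] P1: store L5 := 80 | P0:I, P1:M(80), P2:I | bus: none
[16] P0: store L0 := 52 | P0:M(52), P1:I, P2:I | bus: BusRdX,Flush
[17] P2: load  L3 | P0:I, P1:O(7), P2:S(7) | bus: BusRd
[18] P2: store L4 := 44 | P0:I, P1:I, P2:M(44) | bus: none
[19] P1: load  L3 | P0:I, P1:O(7), P2:S(7) | bus: none
[20] P1: store L3 := 46 | P0:I, P1:M(46), P2:I | bus: BusUpgr
[21] P1: load  L0 | P0:O(52), P1:S(52), P2:I | bus: BusRd
[22] P1: load  L5 | P0:I, P1:M(80), P2:I | bus: none
[23] P0: store L2 := 29 | P0:M(29), P1:I, P2:I | bus: none
[24] P2: load  L3 | P0:I, P1:O(46), P2:S(46) | bus: BusRd
[25] P2: load  L3 | P0:I, P1:O(46), P2:S(46) | bus: none
[26] P2: store L4 := 36 | P0:I, P1:I, P2:M(36) | bus: none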